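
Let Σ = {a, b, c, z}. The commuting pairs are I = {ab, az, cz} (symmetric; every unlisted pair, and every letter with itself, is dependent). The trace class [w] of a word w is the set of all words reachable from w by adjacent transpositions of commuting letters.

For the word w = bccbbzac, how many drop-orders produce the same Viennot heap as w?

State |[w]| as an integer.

drop 0:b onto floor
drop 1:c onto {0:b}
drop 2:c onto {1:c}
drop 3:b onto {2:c}
drop 4:b onto {3:b}
drop 5:z onto {4:b}
drop 6:a onto {2:c}
drop 7:c onto {4:b, 6:a}
ground layer = {0:b}
drop-orders for the pieces not yet dropped (sum over which currently-grounded one goes next):
  1 to go: {5} 1  {7} 1
  2 to go: {5,7} 2  {6,7} 1
  3 to go: {4,5,7} 2  {5,6,7} 3
  4 to go: {3,4,5,7} 2  {4,5,6,7} 5
  5 to go: {3,4,5,6,7} 7
  6 to go: {2,3,4,5,6,7} 7
  if 0:b drops first: 7 orders

7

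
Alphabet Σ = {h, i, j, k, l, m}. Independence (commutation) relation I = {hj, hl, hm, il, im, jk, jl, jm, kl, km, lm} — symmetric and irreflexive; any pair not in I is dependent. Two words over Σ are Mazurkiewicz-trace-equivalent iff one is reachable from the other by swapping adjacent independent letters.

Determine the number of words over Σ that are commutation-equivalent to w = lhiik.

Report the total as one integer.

5

0(l) covers ∅
1(h) covers ∅
2(i) covers 1:h
3(i) covers 2:i
4(k) covers 3:i
floor of heap: 0:l, 1:h
completions by unplaced set U, small U first (add the entries for U minus each lowest piece of U):
  |U|=1: {0}:1  {4}:1
  |U|=2: {0,4}:2  {3,4}:1
  |U|=3: {0,3,4}:3  {2,3,4}:1
  start at 0(l): 1
  start at 1(h): 4
sum over floor = 5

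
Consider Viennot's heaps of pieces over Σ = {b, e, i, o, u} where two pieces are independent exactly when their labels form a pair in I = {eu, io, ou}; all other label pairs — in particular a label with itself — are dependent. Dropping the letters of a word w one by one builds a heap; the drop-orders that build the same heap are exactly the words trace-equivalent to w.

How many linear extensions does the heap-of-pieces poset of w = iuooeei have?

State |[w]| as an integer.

0(i) covers ∅
1(u) covers 0:i
2(o) covers ∅
3(o) covers 2:o
4(e) covers 0:i, 3:o
5(e) covers 4:e
6(i) covers 1:u, 5:e
floor of heap: 0:i, 2:o
completions by unplaced set U, small U first (add the entries for U minus each lowest piece of U):
  |U|=1: {6}:1
  |U|=2: {1,6}:1  {5,6}:1
  |U|=3: {1,5,6}:2  {4,5,6}:1
  |U|=4: {1,4,5,6}:3  {3,4,5,6}:1
  |U|=5: {0,1,4,5,6}:3  {1,3,4,5,6}:4  {2,3,4,5,6}:1
  start at 0(i): 5
  start at 2(o): 7
sum over floor = 12

12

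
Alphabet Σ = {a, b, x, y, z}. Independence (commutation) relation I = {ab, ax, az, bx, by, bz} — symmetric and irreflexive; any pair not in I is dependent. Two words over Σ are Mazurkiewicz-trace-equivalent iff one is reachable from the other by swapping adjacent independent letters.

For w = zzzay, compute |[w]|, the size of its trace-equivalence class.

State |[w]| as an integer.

piece 0:z — minimal
piece 1:z rests on {0:z}
piece 2:z rests on {1:z}
piece 3:a — minimal
piece 4:y rests on {2:z, 3:a}
minimal pieces: {0:z, 3:a}
ways to finish when only these pieces remain (= sum over removing one remaining piece with nothing left below it):
  1 left: {4}→1
  2 left: {2,4}→1  {3,4}→1
  3 left: {1,2,4}→1  {2,3,4}→2
  placing 0:z first → 3 extensions
  placing 3:a first → 1 extensions
total linear extensions = 4

4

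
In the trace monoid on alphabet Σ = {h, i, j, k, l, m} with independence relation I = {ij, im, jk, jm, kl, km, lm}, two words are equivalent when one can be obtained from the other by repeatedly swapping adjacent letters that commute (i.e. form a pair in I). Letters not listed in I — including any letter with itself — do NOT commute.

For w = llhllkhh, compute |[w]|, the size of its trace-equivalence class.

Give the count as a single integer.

piece 0:l — minimal
piece 1:l rests on {0:l}
piece 2:h rests on {1:l}
piece 3:l rests on {2:h}
piece 4:l rests on {3:l}
piece 5:k rests on {2:h}
piece 6:h rests on {4:l, 5:k}
piece 7:h rests on {6:h}
minimal pieces: {0:l}
ways to finish when only these pieces remain (= sum over removing one remaining piece with nothing left below it):
  1 left: {7}→1
  2 left: {6,7}→1
  3 left: {4,6,7}→1  {5,6,7}→1
  4 left: {3,4,6,7}→1  {4,5,6,7}→2
  5 left: {3,4,5,6,7}→3
  6 left: {2,3,4,5,6,7}→3
  placing 0:l first → 3 extensions

3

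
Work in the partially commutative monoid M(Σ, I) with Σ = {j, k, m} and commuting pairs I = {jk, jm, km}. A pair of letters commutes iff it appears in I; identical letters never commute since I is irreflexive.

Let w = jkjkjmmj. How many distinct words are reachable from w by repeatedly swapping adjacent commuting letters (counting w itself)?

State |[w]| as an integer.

drop 0:j onto floor
drop 1:k onto floor
drop 2:j onto {0:j}
drop 3:k onto {1:k}
drop 4:j onto {2:j}
drop 5:m onto floor
drop 6:m onto {5:m}
drop 7:j onto {4:j}
ground layer = {0:j, 1:k, 5:m}
drop-orders for the pieces not yet dropped (sum over which currently-grounded one goes next):
  1 to go: {3} 1  {6} 1  {7} 1
  2 to go: {1,3} 1  {3,6} 2  {3,7} 2  {4,7} 1  {5,6} 1  {6,7} 2
  3 to go: {1,3,6} 3  {1,3,7} 3  {2,4,7} 1  {3,4,7} 3  {3,5,6} 3  {3,6,7} 6  {4,6,7} 3  {5,6,7} 3
  4 to go: {0,2,4,7} 1  {1,3,4,7} 6  {1,3,5,6} 6  {1,3,6,7} 12  {2,3,4,7} 4  {2,4,6,7} 4  {3,4,6,7} 12  {3,5,6,7} 12  {4,5,6,7} 6
  5 to go: {0,2,3,4,7} 5  {0,2,4,6,7} 5  {1,2,3,4,7} 10  {1,3,4,6,7} 30  {1,3,5,6,7} 30  {2,3,4,6,7} 20  {2,4,5,6,7} 10  {3,4,5,6,7} 30
  6 to go: {0,1,2,3,4,7} 15  {0,2,3,4,6,7} 30  {0,2,4,5,6,7} 15  {1,2,3,4,6,7} 60  {1,3,4,5,6,7} 90  {2,3,4,5,6,7} 60
  if 0:j drops first: 210 orders
  if 1:k drops first: 105 orders
  if 5:m drops first: 105 orders
heap linearizations: 420

420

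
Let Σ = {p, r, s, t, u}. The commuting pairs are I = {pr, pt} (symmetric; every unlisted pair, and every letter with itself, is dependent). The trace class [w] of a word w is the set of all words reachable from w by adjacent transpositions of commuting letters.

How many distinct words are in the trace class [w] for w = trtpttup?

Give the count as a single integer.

drop 0:t onto floor
drop 1:r onto {0:t}
drop 2:t onto {1:r}
drop 3:p onto floor
drop 4:t onto {2:t}
drop 5:t onto {4:t}
drop 6:u onto {3:p, 5:t}
drop 7:p onto {6:u}
ground layer = {0:t, 3:p}
drop-orders for the pieces not yet dropped (sum over which currently-grounded one goes next):
  1 to go: {7} 1
  2 to go: {6,7} 1
  3 to go: {3,6,7} 1  {5,6,7} 1
  4 to go: {3,5,6,7} 2  {4,5,6,7} 1
  5 to go: {2,4,5,6,7} 1  {3,4,5,6,7} 3
  6 to go: {1,2,4,5,6,7} 1  {2,3,4,5,6,7} 4
  if 0:t drops first: 5 orders
  if 3:p drops first: 1 orders
heap linearizations: 6

6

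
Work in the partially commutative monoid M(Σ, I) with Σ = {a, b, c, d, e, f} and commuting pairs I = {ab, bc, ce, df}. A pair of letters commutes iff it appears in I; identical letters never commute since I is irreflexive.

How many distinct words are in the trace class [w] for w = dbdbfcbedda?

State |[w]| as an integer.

drop 0:d onto floor
drop 1:b onto {0:d}
drop 2:d onto {1:b}
drop 3:b onto {2:d}
drop 4:f onto {3:b}
drop 5:c onto {4:f}
drop 6:b onto {4:f}
drop 7:e onto {6:b}
drop 8:d onto {5:c, 7:e}
drop 9:d onto {8:d}
drop 10:a onto {9:d}
ground layer = {0:d}
drop-orders for the pieces not yet dropped (sum over which currently-grounded one goes next):
  1 to go: {10} 1
  2 to go: {9,10} 1
  3 to go: {8,9,10} 1
  4 to go: {5,8,9,10} 1  {7,8,9,10} 1
  5 to go: {5,7,8,9,10} 2  {6,7,8,9,10} 1
  6 to go: {5,6,7,8,9,10} 3
  7 to go: {4,5,6,7,8,9,10} 3
  8 to go: {3,4,5,6,7,8,9,10} 3
  9 to go: {2,3,4,5,6,7,8,9,10} 3
  if 0:d drops first: 3 orders

3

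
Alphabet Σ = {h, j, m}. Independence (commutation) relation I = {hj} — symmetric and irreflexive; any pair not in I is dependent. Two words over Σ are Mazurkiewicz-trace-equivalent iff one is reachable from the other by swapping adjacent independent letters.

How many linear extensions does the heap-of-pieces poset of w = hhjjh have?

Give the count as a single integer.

piece 0:h — minimal
piece 1:h rests on {0:h}
piece 2:j — minimal
piece 3:j rests on {2:j}
piece 4:h rests on {1:h}
minimal pieces: {0:h, 2:j}
ways to finish when only these pieces remain (= sum over removing one remaining piece with nothing left below it):
  1 left: {3}→1  {4}→1
  2 left: {1,4}→1  {2,3}→1  {3,4}→2
  3 left: {0,1,4}→1  {1,3,4}→3  {2,3,4}→3
  placing 0:h first → 6 extensions
  placing 2:j first → 4 extensions
total linear extensions = 10

10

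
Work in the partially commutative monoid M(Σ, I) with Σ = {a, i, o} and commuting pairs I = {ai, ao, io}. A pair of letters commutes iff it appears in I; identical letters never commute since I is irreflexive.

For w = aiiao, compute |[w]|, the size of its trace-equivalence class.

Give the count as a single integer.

30

#0=a has no predecessor
#1=i has no predecessor
#2=i depends on [1:i]
#3=a depends on [0:a]
#4=o has no predecessor
sources: [0:a, 1:i, 4:o]
N(rest) = Σ N(rest − s) over sources s of rest; N(one piece) = 1:
  size 1 → [2]=1  [3]=1  [4]=1
  size 2 → [0,3]=1  [1,2]=1  [2,3]=2  [2,4]=2  [3,4]=2
  size 3 → [0,2,3]=3  [0,3,4]=3  [1,2,3]=3  [1,2,4]=3  [2,3,4]=6
  first=0(a) contributes 12
  first=1(i) contributes 12
  first=4(o) contributes 6
|[w]| = 30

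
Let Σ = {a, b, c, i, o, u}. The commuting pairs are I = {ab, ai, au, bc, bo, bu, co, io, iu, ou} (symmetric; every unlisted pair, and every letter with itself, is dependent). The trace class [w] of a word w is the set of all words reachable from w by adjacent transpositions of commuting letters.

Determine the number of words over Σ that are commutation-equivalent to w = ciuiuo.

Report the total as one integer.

36

#0=c has no predecessor
#1=i depends on [0:c]
#2=u depends on [0:c]
#3=i depends on [1:i]
#4=u depends on [2:u]
#5=o has no predecessor
sources: [0:c, 5:o]
N(rest) = Σ N(rest − s) over sources s of rest; N(one piece) = 1:
  size 1 → [3]=1  [4]=1  [5]=1
  size 2 → [1,3]=1  [2,4]=1  [3,4]=2  [3,5]=2  [4,5]=2
  size 3 → [1,3,4]=3  [1,3,5]=3  [2,3,4]=3  [2,4,5]=3  [3,4,5]=6
  size 4 → [1,2,3,4]=6  [1,3,4,5]=12  [2,3,4,5]=12
  first=0(c) contributes 30
  first=5(o) contributes 6
|[w]| = 36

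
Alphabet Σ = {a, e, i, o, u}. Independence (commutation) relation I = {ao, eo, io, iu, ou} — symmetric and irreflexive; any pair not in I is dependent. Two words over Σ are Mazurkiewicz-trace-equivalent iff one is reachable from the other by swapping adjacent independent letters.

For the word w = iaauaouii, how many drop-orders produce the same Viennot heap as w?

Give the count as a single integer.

27

drop 0:i onto floor
drop 1:a onto {0:i}
drop 2:a onto {1:a}
drop 3:u onto {2:a}
drop 4:a onto {3:u}
drop 5:o onto floor
drop 6:u onto {4:a}
drop 7:i onto {4:a}
drop 8:i onto {7:i}
ground layer = {0:i, 5:o}
drop-orders for the pieces not yet dropped (sum over which currently-grounded one goes next):
  1 to go: {5} 1  {6} 1  {8} 1
  2 to go: {5,6} 2  {5,8} 2  {6,8} 2  {7,8} 1
  3 to go: {5,6,8} 6  {5,7,8} 3  {6,7,8} 3
  4 to go: {4,6,7,8} 3  {5,6,7,8} 12
  5 to go: {3,4,6,7,8} 3  {4,5,6,7,8} 15
  6 to go: {2,3,4,6,7,8} 3  {3,4,5,6,7,8} 18
  7 to go: {1,2,3,4,6,7,8} 3  {2,3,4,5,6,7,8} 21
  if 0:i drops first: 24 orders
  if 5:o drops first: 3 orders
heap linearizations: 27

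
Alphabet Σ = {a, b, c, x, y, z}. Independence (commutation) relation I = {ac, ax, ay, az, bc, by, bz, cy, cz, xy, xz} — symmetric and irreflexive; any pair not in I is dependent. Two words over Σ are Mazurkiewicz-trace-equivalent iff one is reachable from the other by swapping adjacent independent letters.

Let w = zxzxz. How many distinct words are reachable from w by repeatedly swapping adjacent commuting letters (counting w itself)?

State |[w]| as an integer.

piece 0:z — minimal
piece 1:x — minimal
piece 2:z rests on {0:z}
piece 3:x rests on {1:x}
piece 4:z rests on {2:z}
minimal pieces: {0:z, 1:x}
ways to finish when only these pieces remain (= sum over removing one remaining piece with nothing left below it):
  1 left: {3}→1  {4}→1
  2 left: {1,3}→1  {2,4}→1  {3,4}→2
  3 left: {0,2,4}→1  {1,3,4}→3  {2,3,4}→3
  placing 0:z first → 6 extensions
  placing 1:x first → 4 extensions
total linear extensions = 10

10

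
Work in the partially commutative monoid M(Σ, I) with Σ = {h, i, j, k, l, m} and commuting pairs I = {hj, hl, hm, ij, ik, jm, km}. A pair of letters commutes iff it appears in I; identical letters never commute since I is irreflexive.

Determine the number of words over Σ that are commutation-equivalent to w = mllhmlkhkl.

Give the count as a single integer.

piece 0:m — minimal
piece 1:l rests on {0:m}
piece 2:l rests on {1:l}
piece 3:h — minimal
piece 4:m rests on {2:l}
piece 5:l rests on {4:m}
piece 6:k rests on {3:h, 5:l}
piece 7:h rests on {6:k}
piece 8:k rests on {7:h}
piece 9:l rests on {8:k}
minimal pieces: {0:m, 3:h}
ways to finish when only these pieces remain (= sum over removing one remaining piece with nothing left below it):
  1 left: {9}→1
  2 left: {8,9}→1
  3 left: {7,8,9}→1
  4 left: {6,7,8,9}→1
  5 left: {3,6,7,8,9}→1  {5,6,7,8,9}→1
  6 left: {3,5,6,7,8,9}→2  {4,5,6,7,8,9}→1
  7 left: {2,4,5,6,7,8,9}→1  {3,4,5,6,7,8,9}→3
  8 left: {1,2,4,5,6,7,8,9}→1  {2,3,4,5,6,7,8,9}→4
  placing 0:m first → 5 extensions
  placing 3:h first → 1 extensions
total linear extensions = 6

6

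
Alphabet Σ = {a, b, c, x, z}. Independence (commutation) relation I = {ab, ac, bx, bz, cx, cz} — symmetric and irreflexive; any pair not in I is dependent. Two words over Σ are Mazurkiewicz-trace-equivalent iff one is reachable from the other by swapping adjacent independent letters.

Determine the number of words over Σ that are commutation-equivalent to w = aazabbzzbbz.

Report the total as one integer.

piece 0:a — minimal
piece 1:a rests on {0:a}
piece 2:z rests on {1:a}
piece 3:a rests on {2:z}
piece 4:b — minimal
piece 5:b rests on {4:b}
piece 6:z rests on {3:a}
piece 7:z rests on {6:z}
piece 8:b rests on {5:b}
piece 9:b rests on {8:b}
piece 10:z rests on {7:z}
minimal pieces: {0:a, 4:b}
ways to finish when only these pieces remain (= sum over removing one remaining piece with nothing left below it):
  1 left: {9}→1  {10}→1
  2 left: {7,10}→1  {8,9}→1  {9,10}→2
  3 left: {5,8,9}→1  {6,7,10}→1  {7,9,10}→3  {8,9,10}→3
  4 left: {3,6,7,10}→1  {4,5,8,9}→1  {5,8,9,10}→4  {6,7,9,10}→4  {7,8,9,10}→6
  5 left: {2,3,6,7,10}→1  {3,6,7,9,10}→5  {4,5,8,9,10}→5  {5,7,8,9,10}→10  {6,7,8,9,10}→10
  6 left: {1,2,3,6,7,10}→1  {2,3,6,7,9,10}→6  {3,6,7,8,9,10}→15  {4,5,7,8,9,10}→15  {5,6,7,8,9,10}→20
  7 left: {0,1,2,3,6,7,10}→1  {1,2,3,6,7,9,10}→7  {2,3,6,7,8,9,10}→21  {3,5,6,7,8,9,10}→35  {4,5,6,7,8,9,10}→35
  8 left: {0,1,2,3,6,7,9,10}→8  {1,2,3,6,7,8,9,10}→28  {2,3,5,6,7,8,9,10}→56  {3,4,5,6,7,8,9,10}→70
  9 left: {0,1,2,3,6,7,8,9,10}→36  {1,2,3,5,6,7,8,9,10}→84  {2,3,4,5,6,7,8,9,10}→126
  placing 0:a first → 210 extensions
  placing 4:b first → 120 extensions
total linear extensions = 330

330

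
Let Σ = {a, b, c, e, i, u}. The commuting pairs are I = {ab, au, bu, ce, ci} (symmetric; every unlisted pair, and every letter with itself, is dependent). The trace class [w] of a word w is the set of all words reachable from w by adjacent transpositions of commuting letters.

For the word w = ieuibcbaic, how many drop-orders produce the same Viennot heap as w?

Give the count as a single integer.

piece 0:i — minimal
piece 1:e rests on {0:i}
piece 2:u rests on {1:e}
piece 3:i rests on {2:u}
piece 4:b rests on {3:i}
piece 5:c rests on {4:b}
piece 6:b rests on {5:c}
piece 7:a rests on {5:c}
piece 8:i rests on {6:b, 7:a}
piece 9:c rests on {6:b, 7:a}
minimal pieces: {0:i}
ways to finish when only these pieces remain (= sum over removing one remaining piece with nothing left below it):
  1 left: {8}→1  {9}→1
  2 left: {8,9}→2
  3 left: {6,8,9}→2  {7,8,9}→2
  4 left: {6,7,8,9}→4
  5 left: {5,6,7,8,9}→4
  6 left: {4,5,6,7,8,9}→4
  7 left: {3,4,5,6,7,8,9}→4
  8 left: {2,3,4,5,6,7,8,9}→4
  placing 0:i first → 4 extensions

4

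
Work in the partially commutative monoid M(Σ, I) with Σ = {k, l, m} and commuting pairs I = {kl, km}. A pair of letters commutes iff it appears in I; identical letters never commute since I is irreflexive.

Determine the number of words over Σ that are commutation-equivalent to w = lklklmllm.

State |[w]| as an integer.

36

#0=l has no predecessor
#1=k has no predecessor
#2=l depends on [0:l]
#3=k depends on [1:k]
#4=l depends on [2:l]
#5=m depends on [4:l]
#6=l depends on [5:m]
#7=l depends on [6:l]
#8=m depends on [7:l]
sources: [0:l, 1:k]
N(rest) = Σ N(rest − s) over sources s of rest; N(one piece) = 1:
  size 1 → [3]=1  [8]=1
  size 2 → [1,3]=1  [3,8]=2  [7,8]=1
  size 3 → [1,3,8]=3  [3,7,8]=3  [6,7,8]=1
  size 4 → [1,3,7,8]=6  [3,6,7,8]=4  [5,6,7,8]=1
  size 5 → [1,3,6,7,8]=10  [3,5,6,7,8]=5  [4,5,6,7,8]=1
  size 6 → [1,3,5,6,7,8]=15  [2,4,5,6,7,8]=1  [3,4,5,6,7,8]=6
  size 7 → [0,2,4,5,6,7,8]=1  [1,3,4,5,6,7,8]=21  [2,3,4,5,6,7,8]=7
  first=0(l) contributes 28
  first=1(k) contributes 8
|[w]| = 36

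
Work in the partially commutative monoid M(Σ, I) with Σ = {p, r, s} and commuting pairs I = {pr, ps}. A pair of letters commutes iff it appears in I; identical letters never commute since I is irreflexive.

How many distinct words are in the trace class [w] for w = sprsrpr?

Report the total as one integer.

#0=s has no predecessor
#1=p has no predecessor
#2=r depends on [0:s]
#3=s depends on [2:r]
#4=r depends on [3:s]
#5=p depends on [1:p]
#6=r depends on [4:r]
sources: [0:s, 1:p]
N(rest) = Σ N(rest − s) over sources s of rest; N(one piece) = 1:
  size 1 → [5]=1  [6]=1
  size 2 → [1,5]=1  [4,6]=1  [5,6]=2
  size 3 → [1,5,6]=3  [3,4,6]=1  [4,5,6]=3
  size 4 → [1,4,5,6]=6  [2,3,4,6]=1  [3,4,5,6]=4
  size 5 → [0,2,3,4,6]=1  [1,3,4,5,6]=10  [2,3,4,5,6]=5
  first=0(s) contributes 15
  first=1(p) contributes 6
|[w]| = 21

21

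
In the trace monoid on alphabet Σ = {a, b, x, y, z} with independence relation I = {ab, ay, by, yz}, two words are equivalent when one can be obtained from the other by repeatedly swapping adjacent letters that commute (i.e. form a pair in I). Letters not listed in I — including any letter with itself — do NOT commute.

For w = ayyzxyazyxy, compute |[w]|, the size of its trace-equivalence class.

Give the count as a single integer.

36

0(a) covers ∅
1(y) covers ∅
2(y) covers 1:y
3(z) covers 0:a
4(x) covers 2:y, 3:z
5(y) covers 4:x
6(a) covers 4:x
7(z) covers 6:a
8(y) covers 5:y
9(x) covers 7:z, 8:y
10(y) covers 9:x
floor of heap: 0:a, 1:y
completions by unplaced set U, small U first (add the entries for U minus each lowest piece of U):
  |U|=1: {10}:1
  |U|=2: {9,10}:1
  |U|=3: {7,9,10}:1  {8,9,10}:1
  |U|=4: {5,8,9,10}:1  {6,7,9,10}:1  {7,8,9,10}:2
  |U|=5: {5,7,8,9,10}:3  {6,7,8,9,10}:3
  |U|=6: {5,6,7,8,9,10}:6
  |U|=7: {4,5,6,7,8,9,10}:6
  |U|=8: {2,4,5,6,7,8,9,10}:6  {3,4,5,6,7,8,9,10}:6
  |U|=9: {0,3,4,5,6,7,8,9,10}:6  {1,2,4,5,6,7,8,9,10}:6  {2,3,4,5,6,7,8,9,10}:12
  start at 0(a): 18
  start at 1(y): 18
sum over floor = 36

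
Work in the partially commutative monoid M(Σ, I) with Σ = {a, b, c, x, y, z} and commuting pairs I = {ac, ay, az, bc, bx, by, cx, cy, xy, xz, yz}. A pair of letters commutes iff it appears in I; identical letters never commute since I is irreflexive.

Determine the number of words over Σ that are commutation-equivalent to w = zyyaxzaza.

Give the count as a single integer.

drop 0:z onto floor
drop 1:y onto floor
drop 2:y onto {1:y}
drop 3:a onto floor
drop 4:x onto {3:a}
drop 5:z onto {0:z}
drop 6:a onto {4:x}
drop 7:z onto {5:z}
drop 8:a onto {6:a}
ground layer = {0:z, 1:y, 3:a}
drop-orders for the pieces not yet dropped (sum over which currently-grounded one goes next):
  1 to go: {2} 1  {7} 1  {8} 1
  2 to go: {1,2} 1  {2,7} 2  {2,8} 2  {5,7} 1  {6,8} 1  {7,8} 2
  3 to go: {0,5,7} 1  {1,2,7} 3  {1,2,8} 3  {2,5,7} 3  {2,6,8} 3  {2,7,8} 6  {4,6,8} 1  {5,7,8} 3  {6,7,8} 3
  4 to go: {0,2,5,7} 4  {0,5,7,8} 4  {1,2,5,7} 6  {1,2,6,8} 6  {1,2,7,8} 12  {2,4,6,8} 4  {2,5,7,8} 12  {2,6,7,8} 12  {3,4,6,8} 1  {4,6,7,8} 4  {5,6,7,8} 6
  5 to go: {0,1,2,5,7} 10  {0,2,5,7,8} 20  {0,5,6,7,8} 10  {1,2,4,6,8} 10  {1,2,5,7,8} 30  {1,2,6,7,8} 30  {2,3,4,6,8} 5  {2,4,6,7,8} 20  {2,5,6,7,8} 30  {3,4,6,7,8} 5  {4,5,6,7,8} 10
  6 to go: {0,1,2,5,7,8} 60  {0,2,5,6,7,8} 60  {0,4,5,6,7,8} 20  {1,2,3,4,6,8} 15  {1,2,4,6,7,8} 60  {1,2,5,6,7,8} 90  {2,3,4,6,7,8} 30  {2,4,5,6,7,8} 60  {3,4,5,6,7,8} 15
  7 to go: {0,1,2,5,6,7,8} 210  {0,2,4,5,6,7,8} 140  {0,3,4,5,6,7,8} 35  {1,2,3,4,6,7,8} 105  {1,2,4,5,6,7,8} 210  {2,3,4,5,6,7,8} 105
  if 0:z drops first: 420 orders
  if 1:y drops first: 280 orders
  if 3:a drops first: 560 orders
heap linearizations: 1260

1260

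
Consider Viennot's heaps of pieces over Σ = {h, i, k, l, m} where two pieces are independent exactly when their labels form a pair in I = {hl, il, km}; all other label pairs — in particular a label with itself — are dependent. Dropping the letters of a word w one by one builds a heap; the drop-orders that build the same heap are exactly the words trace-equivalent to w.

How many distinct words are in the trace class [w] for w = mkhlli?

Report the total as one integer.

0(m) covers ∅
1(k) covers ∅
2(h) covers 0:m, 1:k
3(l) covers 0:m, 1:k
4(l) covers 3:l
5(i) covers 2:h
floor of heap: 0:m, 1:k
completions by unplaced set U, small U first (add the entries for U minus each lowest piece of U):
  |U|=1: {4}:1  {5}:1
  |U|=2: {2,5}:1  {3,4}:1  {4,5}:2
  |U|=3: {2,4,5}:3  {3,4,5}:3
  |U|=4: {2,3,4,5}:6
  start at 0(m): 6
  start at 1(k): 6
sum over floor = 12

12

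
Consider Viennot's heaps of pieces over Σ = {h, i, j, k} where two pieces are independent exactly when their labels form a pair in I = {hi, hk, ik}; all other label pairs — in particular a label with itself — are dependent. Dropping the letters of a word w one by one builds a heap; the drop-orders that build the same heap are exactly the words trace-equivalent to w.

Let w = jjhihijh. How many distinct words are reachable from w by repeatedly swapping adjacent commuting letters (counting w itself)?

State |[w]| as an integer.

6

drop 0:j onto floor
drop 1:j onto {0:j}
drop 2:h onto {1:j}
drop 3:i onto {1:j}
drop 4:h onto {2:h}
drop 5:i onto {3:i}
drop 6:j onto {4:h, 5:i}
drop 7:h onto {6:j}
ground layer = {0:j}
drop-orders for the pieces not yet dropped (sum over which currently-grounded one goes next):
  1 to go: {7} 1
  2 to go: {6,7} 1
  3 to go: {4,6,7} 1  {5,6,7} 1
  4 to go: {2,4,6,7} 1  {3,5,6,7} 1  {4,5,6,7} 2
  5 to go: {2,4,5,6,7} 3  {3,4,5,6,7} 3
  6 to go: {2,3,4,5,6,7} 6
  if 0:j drops first: 6 orders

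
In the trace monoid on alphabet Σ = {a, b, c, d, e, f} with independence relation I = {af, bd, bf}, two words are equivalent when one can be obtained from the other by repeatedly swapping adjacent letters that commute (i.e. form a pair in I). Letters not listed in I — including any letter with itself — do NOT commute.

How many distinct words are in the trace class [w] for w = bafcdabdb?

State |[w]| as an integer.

9

drop 0:b onto floor
drop 1:a onto {0:b}
drop 2:f onto floor
drop 3:c onto {1:a, 2:f}
drop 4:d onto {3:c}
drop 5:a onto {4:d}
drop 6:b onto {5:a}
drop 7:d onto {5:a}
drop 8:b onto {6:b}
ground layer = {0:b, 2:f}
drop-orders for the pieces not yet dropped (sum over which currently-grounded one goes next):
  1 to go: {7} 1  {8} 1
  2 to go: {6,8} 1  {7,8} 2
  3 to go: {6,7,8} 3
  4 to go: {5,6,7,8} 3
  5 to go: {4,5,6,7,8} 3
  6 to go: {3,4,5,6,7,8} 3
  7 to go: {1,3,4,5,6,7,8} 3  {2,3,4,5,6,7,8} 3
  if 0:b drops first: 6 orders
  if 2:f drops first: 3 orders
heap linearizations: 9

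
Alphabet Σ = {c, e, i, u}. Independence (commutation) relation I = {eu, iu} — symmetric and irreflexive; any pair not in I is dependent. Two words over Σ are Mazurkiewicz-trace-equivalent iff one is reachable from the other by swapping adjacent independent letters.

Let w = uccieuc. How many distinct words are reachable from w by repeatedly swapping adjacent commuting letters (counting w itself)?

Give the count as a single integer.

3

drop 0:u onto floor
drop 1:c onto {0:u}
drop 2:c onto {1:c}
drop 3:i onto {2:c}
drop 4:e onto {3:i}
drop 5:u onto {2:c}
drop 6:c onto {4:e, 5:u}
ground layer = {0:u}
drop-orders for the pieces not yet dropped (sum over which currently-grounded one goes next):
  1 to go: {6} 1
  2 to go: {4,6} 1  {5,6} 1
  3 to go: {3,4,6} 1  {4,5,6} 2
  4 to go: {3,4,5,6} 3
  5 to go: {2,3,4,5,6} 3
  if 0:u drops first: 3 orders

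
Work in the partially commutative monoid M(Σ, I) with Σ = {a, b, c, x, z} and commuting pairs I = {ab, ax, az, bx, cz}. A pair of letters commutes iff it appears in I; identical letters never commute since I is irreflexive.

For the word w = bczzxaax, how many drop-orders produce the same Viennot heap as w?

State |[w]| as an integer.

31

0(b) covers ∅
1(c) covers 0:b
2(z) covers 0:b
3(z) covers 2:z
4(x) covers 1:c, 3:z
5(a) covers 1:c
6(a) covers 5:a
7(x) covers 4:x
floor of heap: 0:b
completions by unplaced set U, small U first (add the entries for U minus each lowest piece of U):
  |U|=1: {6}:1  {7}:1
  |U|=2: {4,7}:1  {5,6}:1  {6,7}:2
  |U|=3: {3,4,7}:1  {4,6,7}:3  {5,6,7}:3
  |U|=4: {2,3,4,7}:1  {3,4,6,7}:4  {4,5,6,7}:6
  |U|=5: {1,4,5,6,7}:6  {2,3,4,6,7}:5  {3,4,5,6,7}:10
  |U|=6: {1,3,4,5,6,7}:16  {2,3,4,5,6,7}:15
  start at 0(b): 31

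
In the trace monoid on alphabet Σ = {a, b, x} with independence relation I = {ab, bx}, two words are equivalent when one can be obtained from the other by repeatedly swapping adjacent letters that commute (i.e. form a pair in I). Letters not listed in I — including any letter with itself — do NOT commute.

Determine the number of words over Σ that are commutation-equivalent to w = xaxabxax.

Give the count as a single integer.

8

0(x) covers ∅
1(a) covers 0:x
2(x) covers 1:a
3(a) covers 2:x
4(b) covers ∅
5(x) covers 3:a
6(a) covers 5:x
7(x) covers 6:a
floor of heap: 0:x, 4:b
completions by unplaced set U, small U first (add the entries for U minus each lowest piece of U):
  |U|=1: {4}:1  {7}:1
  |U|=2: {4,7}:2  {6,7}:1
  |U|=3: {4,6,7}:3  {5,6,7}:1
  |U|=4: {3,5,6,7}:1  {4,5,6,7}:4
  |U|=5: {2,3,5,6,7}:1  {3,4,5,6,7}:5
  |U|=6: {1,2,3,5,6,7}:1  {2,3,4,5,6,7}:6
  start at 0(x): 7
  start at 4(b): 1
sum over floor = 8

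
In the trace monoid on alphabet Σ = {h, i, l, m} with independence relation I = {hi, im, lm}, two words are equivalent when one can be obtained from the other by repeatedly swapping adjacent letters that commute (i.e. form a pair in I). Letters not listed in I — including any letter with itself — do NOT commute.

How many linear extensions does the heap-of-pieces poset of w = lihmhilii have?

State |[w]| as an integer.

10

0(l) covers ∅
1(i) covers 0:l
2(h) covers 0:l
3(m) covers 2:h
4(h) covers 3:m
5(i) covers 1:i
6(l) covers 4:h, 5:i
7(i) covers 6:l
8(i) covers 7:i
floor of heap: 0:l
completions by unplaced set U, small U first (add the entries for U minus each lowest piece of U):
  |U|=1: {8}:1
  |U|=2: {7,8}:1
  |U|=3: {6,7,8}:1
  |U|=4: {4,6,7,8}:1  {5,6,7,8}:1
  |U|=5: {1,5,6,7,8}:1  {3,4,6,7,8}:1  {4,5,6,7,8}:2
  |U|=6: {1,4,5,6,7,8}:3  {2,3,4,6,7,8}:1  {3,4,5,6,7,8}:3
  |U|=7: {1,3,4,5,6,7,8}:6  {2,3,4,5,6,7,8}:4
  start at 0(l): 10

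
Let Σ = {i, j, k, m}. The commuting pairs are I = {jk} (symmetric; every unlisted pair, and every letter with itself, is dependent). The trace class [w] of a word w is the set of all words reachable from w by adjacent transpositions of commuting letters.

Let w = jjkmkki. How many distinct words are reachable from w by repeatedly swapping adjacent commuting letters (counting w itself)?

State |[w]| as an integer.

0(j) covers ∅
1(j) covers 0:j
2(k) covers ∅
3(m) covers 1:j, 2:k
4(k) covers 3:m
5(k) covers 4:k
6(i) covers 5:k
floor of heap: 0:j, 2:k
completions by unplaced set U, small U first (add the entries for U minus each lowest piece of U):
  |U|=1: {6}:1
  |U|=2: {5,6}:1
  |U|=3: {4,5,6}:1
  |U|=4: {3,4,5,6}:1
  |U|=5: {1,3,4,5,6}:1  {2,3,4,5,6}:1
  start at 0(j): 2
  start at 2(k): 1
sum over floor = 3

3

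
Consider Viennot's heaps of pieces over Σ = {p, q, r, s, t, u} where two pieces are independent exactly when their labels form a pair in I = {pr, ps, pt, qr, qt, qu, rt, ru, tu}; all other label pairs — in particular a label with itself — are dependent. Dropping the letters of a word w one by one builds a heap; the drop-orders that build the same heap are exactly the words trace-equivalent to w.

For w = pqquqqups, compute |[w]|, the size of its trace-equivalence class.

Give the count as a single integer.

drop 0:p onto floor
drop 1:q onto {0:p}
drop 2:q onto {1:q}
drop 3:u onto {0:p}
drop 4:q onto {2:q}
drop 5:q onto {4:q}
drop 6:u onto {3:u}
drop 7:p onto {5:q, 6:u}
drop 8:s onto {5:q, 6:u}
ground layer = {0:p}
drop-orders for the pieces not yet dropped (sum over which currently-grounded one goes next):
  1 to go: {7} 1  {8} 1
  2 to go: {7,8} 2
  3 to go: {5,7,8} 2  {6,7,8} 2
  4 to go: {3,6,7,8} 2  {4,5,7,8} 2  {5,6,7,8} 4
  5 to go: {2,4,5,7,8} 2  {3,5,6,7,8} 6  {4,5,6,7,8} 6
  6 to go: {1,2,4,5,7,8} 2  {2,4,5,6,7,8} 8  {3,4,5,6,7,8} 12
  7 to go: {1,2,4,5,6,7,8} 10  {2,3,4,5,6,7,8} 20
  if 0:p drops first: 30 orders

30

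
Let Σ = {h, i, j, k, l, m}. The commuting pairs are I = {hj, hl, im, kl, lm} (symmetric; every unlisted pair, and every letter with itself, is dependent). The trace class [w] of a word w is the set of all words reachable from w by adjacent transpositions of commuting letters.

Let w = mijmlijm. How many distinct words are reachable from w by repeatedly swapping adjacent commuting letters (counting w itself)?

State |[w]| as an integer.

piece 0:m — minimal
piece 1:i — minimal
piece 2:j rests on {0:m, 1:i}
piece 3:m rests on {2:j}
piece 4:l rests on {2:j}
piece 5:i rests on {4:l}
piece 6:j rests on {3:m, 5:i}
piece 7:m rests on {6:j}
minimal pieces: {0:m, 1:i}
ways to finish when only these pieces remain (= sum over removing one remaining piece with nothing left below it):
  1 left: {7}→1
  2 left: {6,7}→1
  3 left: {3,6,7}→1  {5,6,7}→1
  4 left: {3,5,6,7}→2  {4,5,6,7}→1
  5 left: {3,4,5,6,7}→3
  6 left: {2,3,4,5,6,7}→3
  placing 0:m first → 3 extensions
  placing 1:i first → 3 extensions
total linear extensions = 6

6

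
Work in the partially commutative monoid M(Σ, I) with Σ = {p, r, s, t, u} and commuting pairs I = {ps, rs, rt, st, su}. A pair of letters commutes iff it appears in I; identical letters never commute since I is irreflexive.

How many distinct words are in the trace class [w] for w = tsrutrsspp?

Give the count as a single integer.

480

piece 0:t — minimal
piece 1:s — minimal
piece 2:r — minimal
piece 3:u rests on {0:t, 2:r}
piece 4:t rests on {3:u}
piece 5:r rests on {3:u}
piece 6:s rests on {1:s}
piece 7:s rests on {6:s}
piece 8:p rests on {4:t, 5:r}
piece 9:p rests on {8:p}
minimal pieces: {0:t, 1:s, 2:r}
ways to finish when only these pieces remain (= sum over removing one remaining piece with nothing left below it):
  1 left: {7}→1  {9}→1
  2 left: {6,7}→1  {7,9}→2  {8,9}→1
  3 left: {1,6,7}→1  {4,8,9}→1  {5,8,9}→1  {6,7,9}→3  {7,8,9}→3
  4 left: {1,6,7,9}→4  {4,5,8,9}→2  {4,7,8,9}→4  {5,7,8,9}→4  {6,7,8,9}→6
  5 left: {1,6,7,8,9}→10  {3,4,5,8,9}→2  {4,5,7,8,9}→10  {4,6,7,8,9}→10  {5,6,7,8,9}→10
  6 left: {0,3,4,5,8,9}→2  {1,4,6,7,8,9}→20  {1,5,6,7,8,9}→20  {2,3,4,5,8,9}→2  {3,4,5,7,8,9}→12  {4,5,6,7,8,9}→30
  7 left: {0,2,3,4,5,8,9}→4  {0,3,4,5,7,8,9}→14  {1,4,5,6,7,8,9}→70  {2,3,4,5,7,8,9}→14  {3,4,5,6,7,8,9}→42
  8 left: {0,2,3,4,5,7,8,9}→32  {0,3,4,5,6,7,8,9}→56  {1,3,4,5,6,7,8,9}→112  {2,3,4,5,6,7,8,9}→56
  placing 0:t first → 168 extensions
  placing 1:s first → 144 extensions
  placing 2:r first → 168 extensions
total linear extensions = 480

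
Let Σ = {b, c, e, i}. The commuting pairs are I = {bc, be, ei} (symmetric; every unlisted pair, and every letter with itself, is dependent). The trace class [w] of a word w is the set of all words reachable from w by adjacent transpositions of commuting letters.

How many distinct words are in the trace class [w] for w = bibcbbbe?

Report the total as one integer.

15

0(b) covers ∅
1(i) covers 0:b
2(b) covers 1:i
3(c) covers 1:i
4(b) covers 2:b
5(b) covers 4:b
6(b) covers 5:b
7(e) covers 3:c
floor of heap: 0:b
completions by unplaced set U, small U first (add the entries for U minus each lowest piece of U):
  |U|=1: {6}:1  {7}:1
  |U|=2: {3,7}:1  {5,6}:1  {6,7}:2
  |U|=3: {3,6,7}:3  {4,5,6}:1  {5,6,7}:3
  |U|=4: {2,4,5,6}:1  {3,5,6,7}:6  {4,5,6,7}:4
  |U|=5: {2,4,5,6,7}:5  {3,4,5,6,7}:10
  |U|=6: {2,3,4,5,6,7}:15
  start at 0(b): 15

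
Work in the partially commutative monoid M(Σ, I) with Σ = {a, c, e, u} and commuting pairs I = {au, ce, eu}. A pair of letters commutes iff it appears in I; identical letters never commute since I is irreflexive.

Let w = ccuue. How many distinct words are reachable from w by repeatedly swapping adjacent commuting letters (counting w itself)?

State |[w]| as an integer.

piece 0:c — minimal
piece 1:c rests on {0:c}
piece 2:u rests on {1:c}
piece 3:u rests on {2:u}
piece 4:e — minimal
minimal pieces: {0:c, 4:e}
ways to finish when only these pieces remain (= sum over removing one remaining piece with nothing left below it):
  1 left: {3}→1  {4}→1
  2 left: {2,3}→1  {3,4}→2
  3 left: {1,2,3}→1  {2,3,4}→3
  placing 0:c first → 4 extensions
  placing 4:e first → 1 extensions
total linear extensions = 5

5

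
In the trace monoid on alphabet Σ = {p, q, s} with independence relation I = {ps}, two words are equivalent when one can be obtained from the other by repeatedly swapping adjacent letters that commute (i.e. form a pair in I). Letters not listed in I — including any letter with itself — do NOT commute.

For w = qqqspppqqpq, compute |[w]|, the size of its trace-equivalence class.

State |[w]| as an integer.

4

drop 0:q onto floor
drop 1:q onto {0:q}
drop 2:q onto {1:q}
drop 3:s onto {2:q}
drop 4:p onto {2:q}
drop 5:p onto {4:p}
drop 6:p onto {5:p}
drop 7:q onto {3:s, 6:p}
drop 8:q onto {7:q}
drop 9:p onto {8:q}
drop 10:q onto {9:p}
ground layer = {0:q}
drop-orders for the pieces not yet dropped (sum over which currently-grounded one goes next):
  1 to go: {10} 1
  2 to go: {9,10} 1
  3 to go: {8,9,10} 1
  4 to go: {7,8,9,10} 1
  5 to go: {3,7,8,9,10} 1  {6,7,8,9,10} 1
  6 to go: {3,6,7,8,9,10} 2  {5,6,7,8,9,10} 1
  7 to go: {3,5,6,7,8,9,10} 3  {4,5,6,7,8,9,10} 1
  8 to go: {3,4,5,6,7,8,9,10} 4
  9 to go: {2,3,4,5,6,7,8,9,10} 4
  if 0:q drops first: 4 orders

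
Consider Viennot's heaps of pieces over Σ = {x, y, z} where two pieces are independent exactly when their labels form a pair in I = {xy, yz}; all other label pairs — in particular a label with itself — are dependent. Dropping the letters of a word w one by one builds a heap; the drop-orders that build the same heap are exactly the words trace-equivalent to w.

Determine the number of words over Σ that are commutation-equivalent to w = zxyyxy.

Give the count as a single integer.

20

#0=z has no predecessor
#1=x depends on [0:z]
#2=y has no predecessor
#3=y depends on [2:y]
#4=x depends on [1:x]
#5=y depends on [3:y]
sources: [0:z, 2:y]
N(rest) = Σ N(rest − s) over sources s of rest; N(one piece) = 1:
  size 1 → [4]=1  [5]=1
  size 2 → [1,4]=1  [3,5]=1  [4,5]=2
  size 3 → [0,1,4]=1  [1,4,5]=3  [2,3,5]=1  [3,4,5]=3
  size 4 → [0,1,4,5]=4  [1,3,4,5]=6  [2,3,4,5]=4
  first=0(z) contributes 10
  first=2(y) contributes 10
|[w]| = 20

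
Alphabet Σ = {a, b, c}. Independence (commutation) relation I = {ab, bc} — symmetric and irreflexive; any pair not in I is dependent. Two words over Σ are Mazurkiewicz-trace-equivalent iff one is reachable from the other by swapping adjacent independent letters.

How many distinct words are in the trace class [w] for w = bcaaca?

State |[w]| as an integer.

6

piece 0:b — minimal
piece 1:c — minimal
piece 2:a rests on {1:c}
piece 3:a rests on {2:a}
piece 4:c rests on {3:a}
piece 5:a rests on {4:c}
minimal pieces: {0:b, 1:c}
ways to finish when only these pieces remain (= sum over removing one remaining piece with nothing left below it):
  1 left: {0}→1  {5}→1
  2 left: {0,5}→2  {4,5}→1
  3 left: {0,4,5}→3  {3,4,5}→1
  4 left: {0,3,4,5}→4  {2,3,4,5}→1
  placing 0:b first → 1 extensions
  placing 1:c first → 5 extensions
total linear extensions = 6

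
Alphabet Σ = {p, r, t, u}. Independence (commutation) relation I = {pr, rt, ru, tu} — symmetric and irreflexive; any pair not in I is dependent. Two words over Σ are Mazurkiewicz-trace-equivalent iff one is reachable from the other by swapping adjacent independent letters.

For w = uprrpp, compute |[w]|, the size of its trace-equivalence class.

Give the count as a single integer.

15

drop 0:u onto floor
drop 1:p onto {0:u}
drop 2:r onto floor
drop 3:r onto {2:r}
drop 4:p onto {1:p}
drop 5:p onto {4:p}
ground layer = {0:u, 2:r}
drop-orders for the pieces not yet dropped (sum over which currently-grounded one goes next):
  1 to go: {3} 1  {5} 1
  2 to go: {2,3} 1  {3,5} 2  {4,5} 1
  3 to go: {1,4,5} 1  {2,3,5} 3  {3,4,5} 3
  4 to go: {0,1,4,5} 1  {1,3,4,5} 4  {2,3,4,5} 6
  if 0:u drops first: 10 orders
  if 2:r drops first: 5 orders
heap linearizations: 15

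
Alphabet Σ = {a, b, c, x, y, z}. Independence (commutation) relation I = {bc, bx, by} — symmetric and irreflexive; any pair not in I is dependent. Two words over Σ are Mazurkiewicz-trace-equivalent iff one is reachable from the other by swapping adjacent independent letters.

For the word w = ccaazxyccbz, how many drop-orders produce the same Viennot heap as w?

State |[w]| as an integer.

5

0(c) covers ∅
1(c) covers 0:c
2(a) covers 1:c
3(a) covers 2:a
4(z) covers 3:a
5(x) covers 4:z
6(y) covers 5:x
7(c) covers 6:y
8(c) covers 7:c
9(b) covers 4:z
10(z) covers 8:c, 9:b
floor of heap: 0:c
completions by unplaced set U, small U first (add the entries for U minus each lowest piece of U):
  |U|=1: {10}:1
  |U|=2: {8,10}:1  {9,10}:1
  |U|=3: {7,8,10}:1  {8,9,10}:2
  |U|=4: {6,7,8,10}:1  {7,8,9,10}:3
  |U|=5: {5,6,7,8,10}:1  {6,7,8,9,10}:4
  |U|=6: {5,6,7,8,9,10}:5
  |U|=7: {4,5,6,7,8,9,10}:5
  |U|=8: {3,4,5,6,7,8,9,10}:5
  |U|=9: {2,3,4,5,6,7,8,9,10}:5
  start at 0(c): 5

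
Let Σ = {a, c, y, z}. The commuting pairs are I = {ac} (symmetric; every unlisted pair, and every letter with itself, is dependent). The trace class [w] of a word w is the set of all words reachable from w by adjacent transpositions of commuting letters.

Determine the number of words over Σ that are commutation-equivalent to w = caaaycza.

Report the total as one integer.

4

#0=c has no predecessor
#1=a has no predecessor
#2=a depends on [1:a]
#3=a depends on [2:a]
#4=y depends on [0:c, 3:a]
#5=c depends on [4:y]
#6=z depends on [5:c]
#7=a depends on [6:z]
sources: [0:c, 1:a]
N(rest) = Σ N(rest − s) over sources s of rest; N(one piece) = 1:
  size 1 → [7]=1
  size 2 → [6,7]=1
  size 3 → [5,6,7]=1
  size 4 → [4,5,6,7]=1
  size 5 → [0,4,5,6,7]=1  [3,4,5,6,7]=1
  size 6 → [0,3,4,5,6,7]=2  [2,3,4,5,6,7]=1
  first=0(c) contributes 1
  first=1(a) contributes 3
|[w]| = 4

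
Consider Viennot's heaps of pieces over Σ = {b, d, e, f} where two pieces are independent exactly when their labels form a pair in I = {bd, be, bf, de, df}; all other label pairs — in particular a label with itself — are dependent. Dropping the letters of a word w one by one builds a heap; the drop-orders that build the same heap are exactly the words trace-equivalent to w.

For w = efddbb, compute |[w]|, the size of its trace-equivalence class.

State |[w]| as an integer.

drop 0:e onto floor
drop 1:f onto {0:e}
drop 2:d onto floor
drop 3:d onto {2:d}
drop 4:b onto floor
drop 5:b onto {4:b}
ground layer = {0:e, 2:d, 4:b}
drop-orders for the pieces not yet dropped (sum over which currently-grounded one goes next):
  1 to go: {1} 1  {3} 1  {5} 1
  2 to go: {0,1} 1  {1,3} 2  {1,5} 2  {2,3} 1  {3,5} 2  {4,5} 1
  3 to go: {0,1,3} 3  {0,1,5} 3  {1,2,3} 3  {1,3,5} 6  {1,4,5} 3  {2,3,5} 3  {3,4,5} 3
  4 to go: {0,1,2,3} 6  {0,1,3,5} 12  {0,1,4,5} 6  {1,2,3,5} 12  {1,3,4,5} 12  {2,3,4,5} 6
  if 0:e drops first: 30 orders
  if 2:d drops first: 30 orders
  if 4:b drops first: 30 orders
heap linearizations: 90

90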